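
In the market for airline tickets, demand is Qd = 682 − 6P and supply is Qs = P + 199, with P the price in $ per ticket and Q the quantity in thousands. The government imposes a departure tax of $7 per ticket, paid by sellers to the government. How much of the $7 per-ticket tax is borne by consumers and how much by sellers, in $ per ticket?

Before the tax: set 682 − 6P = P + 199 → P* = $69, Q* = 268.
With the tax collected from sellers, supply shifts: Qs = (P − 7) + 199.
Solving gives Q = 262 with consumers paying $70 and sellers receiving $63 (the $7 wedge).
Burden on consumers: $1; on sellers: $6. (They sum to $7.)

Consumers bear $1 per ticket; sellers bear $6 per ticket.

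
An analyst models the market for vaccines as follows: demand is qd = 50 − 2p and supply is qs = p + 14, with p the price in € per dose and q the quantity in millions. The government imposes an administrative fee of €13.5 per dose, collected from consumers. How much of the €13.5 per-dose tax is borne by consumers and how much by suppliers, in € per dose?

Consumers bear €4.5 per dose; suppliers bear €9 per dose.

Before the tax: set 50 − 2p = p + 14 → p* = €12, q* = 26.
With the tax collected from consumers, demand (in seller-price terms) shifts: qd = 50 − 2(p + 13.5).
Solving gives q = 17 with consumers paying €16.5 and suppliers receiving €3 (the €13.5 wedge).
Burden on consumers: €4.5; on suppliers: €9. (They sum to €13.5.)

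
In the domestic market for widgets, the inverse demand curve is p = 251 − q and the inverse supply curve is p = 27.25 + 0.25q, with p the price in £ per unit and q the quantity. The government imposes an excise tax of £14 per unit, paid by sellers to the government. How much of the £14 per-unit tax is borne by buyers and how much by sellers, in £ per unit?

Buyers bear £11.2 per unit; sellers bear £2.8 per unit.

Rewrite in direct form: qd = 251 − p and qs = 4p − 109.
Before the tax: set 251 − p = 4p − 109 → p* = £72, q* = 179.
With the tax collected from sellers, supply shifts: qs = 4(p − 14) − 109.
New equilibrium: buyers pay £83.2, sellers receive £69.2, q = 167.8. (Wedge: pb − ps = 14.)
Burden on buyers: £11.2; on sellers: £2.8. (They sum to £14.)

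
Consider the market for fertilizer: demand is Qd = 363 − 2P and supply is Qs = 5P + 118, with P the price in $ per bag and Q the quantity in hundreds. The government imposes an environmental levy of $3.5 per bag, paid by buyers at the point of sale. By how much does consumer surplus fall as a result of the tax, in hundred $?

Before the tax: set 363 − 2P = 5P + 118 → P* = $35, Q* = 293.
With the tax collected from buyers, demand (in seller-price terms) shifts: Qd = 363 − 2(P + 3.5).
Solving gives Q = 288 with buyers paying $37.5 and sellers receiving $34 (the $3.5 wedge).
ΔCS is the trapezoid between Q = 288 and Q = 293 of height $2.5: ½ · (293 + 288) · 2.5 = $726.25.

Consumer surplus falls by $726.25 hundred.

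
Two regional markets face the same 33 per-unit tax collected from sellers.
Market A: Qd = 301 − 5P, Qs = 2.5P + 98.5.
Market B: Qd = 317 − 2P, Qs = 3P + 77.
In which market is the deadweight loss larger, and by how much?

Market A: pre-tax P* = 27, Q* = 166; post-tax Q = 111; deadweight loss = 907.5.
Market B: pre-tax P* = 48, Q* = 221; post-tax Q = 181.4; deadweight loss = 653.4.
Difference: 907.5 vs 653.4 → market A is larger by 254.1.

Market A, by 254.1.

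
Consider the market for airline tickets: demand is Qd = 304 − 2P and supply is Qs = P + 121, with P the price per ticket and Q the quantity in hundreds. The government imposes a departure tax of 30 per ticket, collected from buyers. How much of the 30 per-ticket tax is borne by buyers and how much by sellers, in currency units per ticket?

Buyers bear 10 per ticket; sellers bear 20 per ticket.

Without the tax, 304 − 2P = P + 121 gives 3P = 183, so P* = 61 and Q* = 182.
With the tax collected from buyers, demand (in seller-price terms) shifts: Qd = 304 − 2(P + 30).
Solving gives Q = 162 with buyers paying 71 and sellers receiving 41 (the 30 wedge).
Burden on buyers: 10; on sellers: 20. (They sum to 30.)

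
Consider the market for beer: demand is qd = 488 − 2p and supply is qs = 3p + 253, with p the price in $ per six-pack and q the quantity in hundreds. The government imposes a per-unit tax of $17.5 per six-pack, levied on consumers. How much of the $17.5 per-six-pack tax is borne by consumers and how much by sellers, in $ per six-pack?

Before the tax: set 488 − 2p = 3p + 253 → p* = $47, q* = 394.
With the tax collected from consumers, demand (in seller-price terms) shifts: qd = 488 − 2(p + 17.5).
New equilibrium: consumers pay $57.5, sellers receive $40, q = 373. (Wedge: pb − ps = 17.5.)
Burden on consumers: $10.5; on sellers: $7. (They sum to $17.5.)

Consumers bear $10.5 per six-pack; sellers bear $7 per six-pack.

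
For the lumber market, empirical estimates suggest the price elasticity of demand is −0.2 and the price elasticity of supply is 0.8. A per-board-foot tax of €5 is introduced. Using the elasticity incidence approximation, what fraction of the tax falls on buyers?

Incidence ratio: buyers' share ≈ εs / (εs + |εd|) = 0.8 / (0.8 + 0.2) = 0.8.
Supply is the more elastic side, so buyers bear the larger share.

Buyers' share ≈ 0.8.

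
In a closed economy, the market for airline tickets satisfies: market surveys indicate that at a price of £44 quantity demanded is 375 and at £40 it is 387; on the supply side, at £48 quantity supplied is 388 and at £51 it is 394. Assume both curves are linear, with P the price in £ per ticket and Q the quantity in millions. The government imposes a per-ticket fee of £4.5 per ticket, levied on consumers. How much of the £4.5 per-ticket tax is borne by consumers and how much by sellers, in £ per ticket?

Demand slope: (387 − 375)/(40 − 44) = -3, so Qd = 507 − 3P.
Supply slope: (394 − 388)/(51 − 48) = 2, so Qs = 2P + 292.
Without the tax, 507 − 3P = 2P + 292 gives 5P = 215, so P* = £43 and Q* = 378.
With the tax collected from consumers, demand (in seller-price terms) shifts: Qd = 507 − 3(P + 4.5).
New equilibrium: consumers pay £44.8, sellers receive £40.3, Q = 372.6. (Wedge: Pb − Ps = 4.5.)
Burden on consumers: £1.8; on sellers: £2.7. (They sum to £4.5.)

Consumers bear £1.8 per ticket; sellers bear £2.7 per ticket.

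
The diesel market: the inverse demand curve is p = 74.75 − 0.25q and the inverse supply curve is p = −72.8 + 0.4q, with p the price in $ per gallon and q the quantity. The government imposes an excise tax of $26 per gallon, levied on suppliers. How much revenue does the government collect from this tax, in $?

Tax revenue = $4862.

Inverting to q(p) form: qd = 299 − 4p; qs = 2.5p + 182.
Before the tax: set 299 − 4p = 2.5p + 182 → p* = $18, q* = 227.
With the tax collected from suppliers, supply shifts: qs = 2.5(p − 26) + 182.
Solving gives q = 187 with buyers paying $28 and suppliers receiving $2 (the $26 wedge).
Revenue = t · Q = 26 · 187 = $4862.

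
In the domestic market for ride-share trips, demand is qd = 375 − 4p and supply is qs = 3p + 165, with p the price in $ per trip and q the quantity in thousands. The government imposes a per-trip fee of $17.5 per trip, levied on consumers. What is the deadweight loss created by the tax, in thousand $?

Deadweight loss = $262.5 thousand.

Without the tax, 375 − 4p = 3p + 165 gives 7p = 210, so p* = $30 and q* = 255.
With the tax collected from consumers, demand (in seller-price terms) shifts: qd = 375 − 4(p + 17.5).
Solving gives q = 225 with consumers paying $37.5 and sellers receiving $20 (the $17.5 wedge).
Quantity falls by |ΔQ| = |255 − 225| = 30.
DWL = ½ · t · |ΔQ| = ½ · 17.5 · 30 = $262.5.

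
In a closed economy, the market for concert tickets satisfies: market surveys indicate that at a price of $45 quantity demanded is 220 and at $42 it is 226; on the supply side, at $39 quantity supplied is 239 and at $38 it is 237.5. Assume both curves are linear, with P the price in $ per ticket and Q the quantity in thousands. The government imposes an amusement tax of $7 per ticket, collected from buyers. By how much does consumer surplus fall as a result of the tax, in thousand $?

Consumer surplus falls by $699 thousand.

Demand slope: (226 − 220)/(42 − 45) = -2, so Qd = 310 − 2P.
Supply slope: (237.5 − 239)/(38 − 39) = 1.5, so Qs = 1.5P + 180.5.
Before the tax: set 310 − 2P = 1.5P + 180.5 → P* = $37, Q* = 236.
With the tax collected from buyers, demand (in seller-price terms) shifts: Qd = 310 − 2(P + 7).
New equilibrium: buyers pay $40, suppliers receive $33, Q = 230. (Wedge: Pb − Ps = 7.)
ΔCS is the trapezoid between Q = 230 and Q = 236 of height $3: ½ · (236 + 230) · 3 = $699.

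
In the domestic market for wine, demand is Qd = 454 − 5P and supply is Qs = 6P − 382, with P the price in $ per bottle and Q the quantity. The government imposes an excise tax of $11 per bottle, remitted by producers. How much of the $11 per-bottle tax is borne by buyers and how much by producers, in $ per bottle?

Buyers bear $6 per bottle; producers bear $5 per bottle.

Without the tax, 454 − 5P = 6P − 382 gives 11P = 836, so P* = $76 and Q* = 74.
With the tax collected from producers, supply shifts: Qs = 6(P − 11) − 382.
New equilibrium: buyers pay $82, producers receive $71, Q = 44. (Wedge: Pb − Ps = 11.)
Burden on buyers: $6; on producers: $5. (They sum to $11.)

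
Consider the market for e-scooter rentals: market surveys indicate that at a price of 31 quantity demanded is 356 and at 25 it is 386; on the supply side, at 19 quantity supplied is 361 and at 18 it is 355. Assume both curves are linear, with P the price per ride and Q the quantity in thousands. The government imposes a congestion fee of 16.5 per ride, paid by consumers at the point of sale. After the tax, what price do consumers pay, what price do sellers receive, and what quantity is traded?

Consumers pay 33; sellers receive 16.5; quantity = 346.

Demand slope: (386 − 356)/(25 − 31) = -5, so Qd = 511 − 5P.
Supply slope: (355 − 361)/(18 − 19) = 6, so Qs = 6P + 247.
Without the tax, 511 − 5P = 6P + 247 gives 11P = 264, so P* = 24 and Q* = 391.
With the tax collected from consumers, demand (in seller-price terms) shifts: Qd = 511 − 5(P + 16.5).
New equilibrium: consumers pay 33, sellers receive 16.5, Q = 346. (Wedge: Pb − Ps = 16.5.)
The less price-elastic side of the market bears the larger share of a per-unit tax.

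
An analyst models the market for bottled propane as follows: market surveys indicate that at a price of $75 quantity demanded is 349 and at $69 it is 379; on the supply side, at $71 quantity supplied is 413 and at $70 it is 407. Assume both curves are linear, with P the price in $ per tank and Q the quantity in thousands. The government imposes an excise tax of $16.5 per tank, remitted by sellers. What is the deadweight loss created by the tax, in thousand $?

Demand slope: (379 − 349)/(69 − 75) = -5, so Qd = 724 − 5P.
Supply slope: (407 − 413)/(70 − 71) = 6, so Qs = 6P − 13.
Without the tax, 724 − 5P = 6P − 13 gives 11P = 737, so P* = $67 and Q* = 389.
With the tax collected from sellers, supply shifts: Qs = 6(P − 16.5) − 13.
New equilibrium: consumers pay $76, sellers receive $59.5, Q = 344. (Wedge: Pb − Ps = 16.5.)
Quantity falls by |ΔQ| = |389 − 344| = 45.
DWL = ½ · t · |ΔQ| = ½ · 16.5 · 45 = $371.25.

Deadweight loss = $371.25 thousand.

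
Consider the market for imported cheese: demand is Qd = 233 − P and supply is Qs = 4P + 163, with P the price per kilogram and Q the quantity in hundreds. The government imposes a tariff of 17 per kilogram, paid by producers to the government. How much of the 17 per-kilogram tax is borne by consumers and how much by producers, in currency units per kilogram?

Consumers bear 13.6 per kilogram; producers bear 3.4 per kilogram.

Without the tax, 233 − P = 4P + 163 gives 5P = 70, so P* = 14 and Q* = 219.
With the tax collected from producers, supply shifts: Qs = 4(P − 17) + 163.
Solving gives Q = 205.4 with consumers paying 27.6 and producers receiving 10.6 (the 17 wedge).
Burden on consumers: 13.6; on producers: 3.4. (They sum to 17.)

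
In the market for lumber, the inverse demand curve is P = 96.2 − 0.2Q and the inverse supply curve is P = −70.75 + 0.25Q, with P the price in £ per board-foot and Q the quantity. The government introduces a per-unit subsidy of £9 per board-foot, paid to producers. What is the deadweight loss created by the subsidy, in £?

Deadweight loss = £90.

Rewrite in direct form: Qd = 481 − 5P and Qs = 4P + 283.
Before the subsidy: set 481 − 5P = 4P + 283 → P* = £22, Q* = 371.
With a per-unit subsidy paid to producers, each receives P + 9 per unit sold, so supply becomes Qs = 4(P + 9) + 283.
New equilibrium: consumers pay £18, producers receive £27, Q = 391. (Wedge: Pb − Ps = −9.)
Quantity rises by |ΔQ| = |371 − 391| = 20.
DWL = ½ · t · |ΔQ| = ½ · 9 · 20 = £90.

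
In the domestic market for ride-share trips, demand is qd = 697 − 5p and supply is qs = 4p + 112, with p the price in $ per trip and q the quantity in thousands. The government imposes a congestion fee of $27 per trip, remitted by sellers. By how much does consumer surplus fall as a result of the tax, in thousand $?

Consumer surplus falls by $4104 thousand.

Without the tax, 697 − 5p = 4p + 112 gives 9p = 585, so p* = $65 and q* = 372.
With the tax collected from sellers, supply shifts: qs = 4(p − 27) + 112.
New equilibrium: buyers pay $77, sellers receive $50, q = 312. (Wedge: pb − ps = 27.)
ΔCS is the trapezoid between Q = 312 and Q = 372 of height $12: ½ · (372 + 312) · 12 = $4104.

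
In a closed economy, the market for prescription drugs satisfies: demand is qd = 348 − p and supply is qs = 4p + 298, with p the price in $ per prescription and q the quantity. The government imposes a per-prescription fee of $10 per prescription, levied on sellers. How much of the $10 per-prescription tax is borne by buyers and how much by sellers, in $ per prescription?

Without the tax, 348 − p = 4p + 298 gives 5p = 50, so p* = $10 and q* = 338.
With the tax collected from sellers, supply shifts: qs = 4(p − 10) + 298.
Solving gives q = 330 with buyers paying $18 and sellers receiving $8 (the $10 wedge).
Burden on buyers: $8; on sellers: $2. (They sum to $10.)

Buyers bear $8 per prescription; sellers bear $2 per prescription.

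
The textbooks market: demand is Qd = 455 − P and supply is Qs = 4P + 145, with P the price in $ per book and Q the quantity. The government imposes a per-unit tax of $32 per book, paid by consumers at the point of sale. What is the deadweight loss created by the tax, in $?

Before the tax: set 455 − P = 4P + 145 → P* = $62, Q* = 393.
With the tax collected from consumers, demand (in seller-price terms) shifts: Qd = 455 − (P + 32).
New equilibrium: consumers pay $87.6, producers receive $55.6, Q = 367.4. (Wedge: Pb − Ps = 32.)
Quantity falls by |ΔQ| = |393 − 367.4| = 25.6.
DWL = ½ · t · |ΔQ| = ½ · 32 · 25.6 = $409.6.

Deadweight loss = $409.6.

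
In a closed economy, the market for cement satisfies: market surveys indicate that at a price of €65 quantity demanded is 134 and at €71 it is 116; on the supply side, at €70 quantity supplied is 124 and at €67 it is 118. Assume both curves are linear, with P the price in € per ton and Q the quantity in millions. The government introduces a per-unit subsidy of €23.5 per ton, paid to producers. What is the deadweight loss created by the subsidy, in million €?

Deadweight loss = €331.35 million.

Demand slope: (116 − 134)/(71 − 65) = -3, so Qd = 329 − 3P.
Supply slope: (118 − 124)/(67 − 70) = 2, so Qs = 2P − 16.
Without the subsidy, 329 − 3P = 2P − 16 gives 5P = 345, so P* = €69 and Q* = 122.
With a per-unit subsidy paid to producers, each receives P + 23.5 per unit sold, so supply becomes Qs = 2(P + 23.5) − 16.
New equilibrium: consumers pay €59.6, producers receive €83.1, Q = 150.2. (Wedge: Pb − Ps = −23.5.)
Quantity rises by |ΔQ| = |122 − 150.2| = 28.2.
DWL = ½ · t · |ΔQ| = ½ · 23.5 · 28.2 = €331.35.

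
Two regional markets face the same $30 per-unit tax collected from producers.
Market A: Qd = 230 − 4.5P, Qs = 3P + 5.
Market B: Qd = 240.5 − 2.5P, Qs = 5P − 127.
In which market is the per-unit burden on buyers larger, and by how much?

Market A: pre-tax P* = $30, Q* = 95; post-tax Q = 41; per-unit burden on buyers = $12.
Market B: pre-tax P* = $49, Q* = 118; post-tax Q = 68; per-unit burden on buyers = $20.
Difference: $12 vs $20 → market B is larger by $8.

Market B, by $8.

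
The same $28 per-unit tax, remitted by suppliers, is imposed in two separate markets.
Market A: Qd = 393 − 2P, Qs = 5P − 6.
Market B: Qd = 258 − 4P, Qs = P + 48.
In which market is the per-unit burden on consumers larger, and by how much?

Market A, by $14.4.

Market A: pre-tax P* = $57, Q* = 279; post-tax Q = 239; per-unit burden on consumers = $20.
Market B: pre-tax P* = $42, Q* = 90; post-tax Q = 67.6; per-unit burden on consumers = $5.6.
Difference: $20 vs $5.6 → market A is larger by $14.4.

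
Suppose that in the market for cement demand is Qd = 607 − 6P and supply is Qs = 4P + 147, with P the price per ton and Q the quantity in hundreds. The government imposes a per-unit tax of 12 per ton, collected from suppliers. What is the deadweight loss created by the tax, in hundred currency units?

Without the tax, 607 − 6P = 4P + 147 gives 10P = 460, so P* = 46 and Q* = 331.
With the tax collected from suppliers, supply shifts: Qs = 4(P − 12) + 147.
Solving gives Q = 302.2 with buyers paying 50.8 and suppliers receiving 38.8 (the 12 wedge).
Quantity falls by |ΔQ| = |331 − 302.2| = 28.8.
DWL = ½ · t · |ΔQ| = ½ · 12 · 28.8 = 172.8.

Deadweight loss = 172.8 hundred.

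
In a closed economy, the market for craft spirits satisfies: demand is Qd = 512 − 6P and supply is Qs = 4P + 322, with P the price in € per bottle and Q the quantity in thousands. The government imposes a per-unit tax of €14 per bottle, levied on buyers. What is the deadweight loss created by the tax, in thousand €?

Deadweight loss = €235.2 thousand.

Before the tax: set 512 − 6P = 4P + 322 → P* = €19, Q* = 398.
With the tax collected from buyers, demand (in seller-price terms) shifts: Qd = 512 − 6(P + 14).
New equilibrium: buyers pay €24.6, sellers receive €10.6, Q = 364.4. (Wedge: Pb − Ps = 14.)
Quantity falls by |ΔQ| = |398 − 364.4| = 33.6.
DWL = ½ · t · |ΔQ| = ½ · 14 · 33.6 = €235.2.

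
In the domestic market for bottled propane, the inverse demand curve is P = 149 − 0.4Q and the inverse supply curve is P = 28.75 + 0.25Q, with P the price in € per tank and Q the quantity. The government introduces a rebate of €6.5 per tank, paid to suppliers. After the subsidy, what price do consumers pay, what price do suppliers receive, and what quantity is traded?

Consumers pay €71; suppliers receive €77.5; quantity = 195.

Rewrite in direct form: Qd = 372.5 − 2.5P and Qs = 4P − 115.
Before the subsidy: set 372.5 − 2.5P = 4P − 115 → P* = €75, Q* = 185.
With a per-unit subsidy paid to suppliers, each receives P + 6.5 per unit sold, so supply becomes Qs = 4(P + 6.5) − 115.
Solving gives Q = 195 with consumers paying €71 and suppliers receiving €77.5 (the €6.5 wedge).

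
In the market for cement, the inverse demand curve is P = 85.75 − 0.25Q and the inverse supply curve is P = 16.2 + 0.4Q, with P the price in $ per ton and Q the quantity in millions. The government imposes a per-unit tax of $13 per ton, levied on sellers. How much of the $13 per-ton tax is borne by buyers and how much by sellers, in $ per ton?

Rewrite in direct form: Qd = 343 − 4P and Qs = 2.5P − 40.5.
Without the tax, 343 − 4P = 2.5P − 40.5 gives 6.5P = 383.5, so P* = $59 and Q* = 107.
With the tax collected from sellers, supply shifts: Qs = 2.5(P − 13) − 40.5.
New equilibrium: buyers pay $64, sellers receive $51, Q = 87. (Wedge: Pb − Ps = 13.)
Burden on buyers: $5; on sellers: $8. (They sum to $13.)
The less price-elastic side of the market bears the larger share of a per-unit tax.

Buyers bear $5 per ton; sellers bear $8 per ton.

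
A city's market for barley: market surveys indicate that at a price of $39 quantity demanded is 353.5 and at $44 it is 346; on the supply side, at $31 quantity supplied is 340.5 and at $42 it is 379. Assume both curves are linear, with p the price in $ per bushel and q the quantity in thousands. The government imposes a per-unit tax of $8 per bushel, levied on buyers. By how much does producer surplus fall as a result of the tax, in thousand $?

Producer surplus falls by $849.12 thousand.

Demand slope: (346 − 353.5)/(44 − 39) = -1.5, so qd = 412 − 1.5p.
Supply slope: (379 − 340.5)/(42 − 31) = 3.5, so qs = 3.5p + 232.
Without the tax, 412 − 1.5p = 3.5p + 232 gives 5p = 180, so p* = $36 and q* = 358.
With the tax collected from buyers, demand (in seller-price terms) shifts: qd = 412 − 1.5(p + 8).
New equilibrium: buyers pay $41.6, suppliers receive $33.6, q = 349.6. (Wedge: pb − ps = 8.)
ΔPS is the trapezoid between Q = 349.6 and Q = 358 of height $2.4: ½ · (358 + 349.6) · 2.4 = $849.12.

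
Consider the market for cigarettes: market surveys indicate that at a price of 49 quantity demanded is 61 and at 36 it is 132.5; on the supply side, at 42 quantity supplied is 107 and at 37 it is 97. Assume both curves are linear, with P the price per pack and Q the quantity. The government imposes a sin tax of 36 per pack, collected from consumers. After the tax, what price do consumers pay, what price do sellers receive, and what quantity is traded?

Demand slope: (132.5 − 61)/(36 − 49) = -5.5, so Qd = 330.5 − 5.5P.
Supply slope: (97 − 107)/(37 − 42) = 2, so Qs = 2P + 23.
Before the tax: set 330.5 − 5.5P = 2P + 23 → P* = 41, Q* = 105.
With the tax collected from consumers, demand (in seller-price terms) shifts: Qd = 330.5 − 5.5(P + 36).
Solving gives Q = 52.2 with consumers paying 50.6 and sellers receiving 14.6 (the 36 wedge).
The less price-elastic side of the market bears the larger share of a per-unit tax.

Consumers pay 50.6; sellers receive 14.6; quantity = 52.2.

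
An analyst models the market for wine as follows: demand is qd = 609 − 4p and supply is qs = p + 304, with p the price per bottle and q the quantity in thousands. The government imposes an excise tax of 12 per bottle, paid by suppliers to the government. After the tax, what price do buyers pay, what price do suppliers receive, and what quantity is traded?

Before the tax: set 609 − 4p = p + 304 → p* = 61, q* = 365.
With the tax collected from suppliers, supply shifts: qs = (p − 12) + 304.
Solving gives q = 355.4 with buyers paying 63.4 and suppliers receiving 51.4 (the 12 wedge).

Buyers pay 63.4; suppliers receive 51.4; quantity = 355.4.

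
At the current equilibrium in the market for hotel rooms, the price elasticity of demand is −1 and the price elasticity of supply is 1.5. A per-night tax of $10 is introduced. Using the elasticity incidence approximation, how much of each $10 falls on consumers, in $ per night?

Incidence ratio: consumers' share ≈ εs / (εs + |εd|) = 1.5 / (1.5 + 1) = 0.6.
So consumers bear ≈ 0.6 × $10 = $6; producers bear $4.

Consumers bear ≈ $6 per night.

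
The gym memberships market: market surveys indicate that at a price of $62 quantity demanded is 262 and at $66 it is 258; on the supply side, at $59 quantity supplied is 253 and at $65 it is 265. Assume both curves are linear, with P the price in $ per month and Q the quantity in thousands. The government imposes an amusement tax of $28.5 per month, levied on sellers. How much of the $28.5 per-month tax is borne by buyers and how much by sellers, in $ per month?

Buyers bear $19 per month; sellers bear $9.5 per month.

Demand slope: (258 − 262)/(66 − 62) = -1, so Qd = 324 − P.
Supply slope: (265 − 253)/(65 − 59) = 2, so Qs = 2P + 135.
Without the tax, 324 − P = 2P + 135 gives 3P = 189, so P* = $63 and Q* = 261.
With the tax collected from sellers, supply shifts: Qs = 2(P − 28.5) + 135.
New equilibrium: buyers pay $82, sellers receive $53.5, Q = 242. (Wedge: Pb − Ps = 28.5.)
Burden on buyers: $19; on sellers: $9.5. (They sum to $28.5.)
The less price-elastic side of the market bears the larger share of a per-unit tax.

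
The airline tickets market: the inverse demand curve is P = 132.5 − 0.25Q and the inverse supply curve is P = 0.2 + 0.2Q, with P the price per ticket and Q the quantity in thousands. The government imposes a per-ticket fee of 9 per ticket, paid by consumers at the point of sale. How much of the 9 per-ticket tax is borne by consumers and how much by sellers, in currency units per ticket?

Consumers bear 5 per ticket; sellers bear 4 per ticket.

Rewrite in direct form: Qd = 530 − 4P and Qs = 5P − 1.
Without the tax, 530 − 4P = 5P − 1 gives 9P = 531, so P* = 59 and Q* = 294.
With the tax collected from consumers, demand (in seller-price terms) shifts: Qd = 530 − 4(P + 9).
New equilibrium: consumers pay 64, sellers receive 55, Q = 274. (Wedge: Pb − Ps = 9.)
Burden on consumers: 5; on sellers: 4. (They sum to 9.)
The less price-elastic side of the market bears the larger share of a per-unit tax.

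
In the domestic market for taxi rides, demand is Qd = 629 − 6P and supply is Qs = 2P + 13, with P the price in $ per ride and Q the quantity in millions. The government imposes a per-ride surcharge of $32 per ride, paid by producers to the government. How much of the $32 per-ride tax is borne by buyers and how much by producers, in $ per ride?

Without the tax, 629 − 6P = 2P + 13 gives 8P = 616, so P* = $77 and Q* = 167.
With the tax collected from producers, supply shifts: Qs = 2(P − 32) + 13.
Solving gives Q = 119 with buyers paying $85 and producers receiving $53 (the $32 wedge).
Burden on buyers: $8; on producers: $24. (They sum to $32.)
The less price-elastic side of the market bears the larger share of a per-unit tax.

Buyers bear $8 per ride; producers bear $24 per ride.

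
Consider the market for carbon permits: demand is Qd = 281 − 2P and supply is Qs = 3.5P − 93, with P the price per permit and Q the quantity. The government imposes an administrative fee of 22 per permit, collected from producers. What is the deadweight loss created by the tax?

Deadweight loss = 308.

Without the tax, 281 − 2P = 3.5P − 93 gives 5.5P = 374, so P* = 68 and Q* = 145.
With the tax collected from producers, supply shifts: Qs = 3.5(P − 22) − 93.
Solving gives Q = 117 with buyers paying 82 and producers receiving 60 (the 22 wedge).
Quantity falls by |ΔQ| = |145 − 117| = 28.
DWL = ½ · t · |ΔQ| = ½ · 22 · 28 = 308.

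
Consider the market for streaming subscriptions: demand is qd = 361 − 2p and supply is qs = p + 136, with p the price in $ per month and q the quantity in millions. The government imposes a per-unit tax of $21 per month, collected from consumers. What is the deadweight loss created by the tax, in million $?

Deadweight loss = $147 million.

Without the tax, 361 − 2p = p + 136 gives 3p = 225, so p* = $75 and q* = 211.
With the tax collected from consumers, demand (in seller-price terms) shifts: qd = 361 − 2(p + 21).
New equilibrium: consumers pay $82, sellers receive $61, q = 197. (Wedge: pb − ps = 21.)
Quantity falls by |ΔQ| = |211 − 197| = 14.
DWL = ½ · t · |ΔQ| = ½ · 21 · 14 = $147.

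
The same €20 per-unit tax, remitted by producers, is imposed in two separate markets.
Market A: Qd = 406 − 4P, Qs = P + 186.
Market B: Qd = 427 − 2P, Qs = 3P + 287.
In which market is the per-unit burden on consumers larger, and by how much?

Market A: pre-tax P* = €44, Q* = 230; post-tax Q = 214; per-unit burden on consumers = €4.
Market B: pre-tax P* = €28, Q* = 371; post-tax Q = 347; per-unit burden on consumers = €12.
Difference: €4 vs €12 → market B is larger by €8.

Market B, by €8.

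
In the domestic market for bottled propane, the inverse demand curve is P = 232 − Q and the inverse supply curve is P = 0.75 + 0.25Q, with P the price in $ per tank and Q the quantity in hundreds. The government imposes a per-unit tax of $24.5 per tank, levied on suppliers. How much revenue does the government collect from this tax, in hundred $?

Tax revenue = $4052.3 hundred.

Inverting to Q(P) form: Qd = 232 − P; Qs = 4P − 3.
Without the tax, 232 − P = 4P − 3 gives 5P = 235, so P* = $47 and Q* = 185.
With the tax collected from suppliers, supply shifts: Qs = 4(P − 24.5) − 3.
Solving gives Q = 165.4 with consumers paying $66.6 and suppliers receiving $42.1 (the $24.5 wedge).
Revenue = t · Q = 24.5 · 165.4 = $4052.3.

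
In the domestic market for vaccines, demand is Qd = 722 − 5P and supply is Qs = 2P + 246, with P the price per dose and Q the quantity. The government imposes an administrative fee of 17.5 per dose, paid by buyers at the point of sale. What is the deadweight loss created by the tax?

Deadweight loss = 218.75.

Before the tax: set 722 − 5P = 2P + 246 → P* = 68, Q* = 382.
With the tax collected from buyers, demand (in seller-price terms) shifts: Qd = 722 − 5(P + 17.5).
New equilibrium: buyers pay 73, producers receive 55.5, Q = 357. (Wedge: Pb − Ps = 17.5.)
Quantity falls by |ΔQ| = |382 − 357| = 25.
DWL = ½ · t · |ΔQ| = ½ · 17.5 · 25 = 218.75.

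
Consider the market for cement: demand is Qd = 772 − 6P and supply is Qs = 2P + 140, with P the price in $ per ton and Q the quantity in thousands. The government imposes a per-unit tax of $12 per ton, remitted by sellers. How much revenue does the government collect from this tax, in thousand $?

Tax revenue = $3360 thousand.

Without the tax, 772 − 6P = 2P + 140 gives 8P = 632, so P* = $79 and Q* = 298.
With the tax collected from sellers, supply shifts: Qs = 2(P − 12) + 140.
New equilibrium: buyers pay $82, sellers receive $70, Q = 280. (Wedge: Pb − Ps = 12.)
Revenue = t · Q = 12 · 280 = $3360.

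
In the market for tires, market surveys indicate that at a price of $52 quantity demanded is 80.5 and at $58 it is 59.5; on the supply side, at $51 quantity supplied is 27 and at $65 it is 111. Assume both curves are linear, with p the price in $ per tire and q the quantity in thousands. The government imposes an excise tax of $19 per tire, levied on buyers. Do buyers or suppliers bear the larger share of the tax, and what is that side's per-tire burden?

Demand slope: (59.5 − 80.5)/(58 − 52) = -3.5, so qd = 262.5 − 3.5p.
Supply slope: (111 − 27)/(65 − 51) = 6, so qs = 6p − 279.
Before the tax: set 262.5 − 3.5p = 6p − 279 → p* = $57, q* = 63.
With the tax collected from buyers, demand (in seller-price terms) shifts: qd = 262.5 − 3.5(p + 19).
Solving gives q = 21 with buyers paying $69 and suppliers receiving $50 (the $19 wedge).
Per-tire burden: buyers $12, suppliers $7.
Buyers take the larger share because demand is less price-elastic here (demand slope 3.5 vs supply slope 6).
The less price-elastic side of the market bears the larger share of a per-unit tax.

Buyers bear the larger share: $12 per tire.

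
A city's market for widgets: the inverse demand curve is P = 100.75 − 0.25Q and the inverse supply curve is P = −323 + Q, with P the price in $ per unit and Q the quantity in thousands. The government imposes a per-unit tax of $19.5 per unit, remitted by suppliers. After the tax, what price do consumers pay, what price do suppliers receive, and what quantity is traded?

Consumers pay $19.9; suppliers receive $0.4; quantity = 323.4.

Inverting to Q(P) form: Qd = 403 − 4P; Qs = P + 323.
Without the tax, 403 − 4P = P + 323 gives 5P = 80, so P* = $16 and Q* = 339.
With the tax collected from suppliers, supply shifts: Qs = (P − 19.5) + 323.
Solving gives Q = 323.4 with consumers paying $19.9 and suppliers receiving $0.4 (the $19.5 wedge).
The less price-elastic side of the market bears the larger share of a per-unit tax.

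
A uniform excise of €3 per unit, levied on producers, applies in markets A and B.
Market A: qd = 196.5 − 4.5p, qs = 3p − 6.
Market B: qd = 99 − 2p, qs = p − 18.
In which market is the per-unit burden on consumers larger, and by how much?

Market A, by €0.2.

Market A: pre-tax p* = €27, q* = 75; post-tax q = 69.6; per-unit burden on consumers = €1.2.
Market B: pre-tax p* = €39, q* = 21; post-tax q = 19; per-unit burden on consumers = €1.
Difference: €1.2 vs €1 → market A is larger by €0.2.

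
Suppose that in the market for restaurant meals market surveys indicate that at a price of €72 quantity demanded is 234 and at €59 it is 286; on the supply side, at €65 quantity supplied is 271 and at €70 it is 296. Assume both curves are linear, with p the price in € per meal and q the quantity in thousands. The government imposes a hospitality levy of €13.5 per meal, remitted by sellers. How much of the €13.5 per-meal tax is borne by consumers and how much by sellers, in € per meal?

Consumers bear €7.5 per meal; sellers bear €6 per meal.

Demand slope: (286 − 234)/(59 − 72) = -4, so qd = 522 − 4p.
Supply slope: (296 − 271)/(70 − 65) = 5, so qs = 5p − 54.
Before the tax: set 522 − 4p = 5p − 54 → p* = €64, q* = 266.
With the tax collected from sellers, supply shifts: qs = 5(p − 13.5) − 54.
New equilibrium: consumers pay €71.5, sellers receive €58, q = 236. (Wedge: pb − ps = 13.5.)
Burden on consumers: €7.5; on sellers: €6. (They sum to €13.5.)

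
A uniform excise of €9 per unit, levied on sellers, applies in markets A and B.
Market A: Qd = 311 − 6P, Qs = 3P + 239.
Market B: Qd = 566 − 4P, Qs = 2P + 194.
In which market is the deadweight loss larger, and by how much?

Market A: pre-tax P* = €8, Q* = 263; post-tax Q = 245; deadweight loss = €81.
Market B: pre-tax P* = €62, Q* = 318; post-tax Q = 306; deadweight loss = €54.
Difference: €81 vs €54 → market A is larger by €27.

Market A, by €27.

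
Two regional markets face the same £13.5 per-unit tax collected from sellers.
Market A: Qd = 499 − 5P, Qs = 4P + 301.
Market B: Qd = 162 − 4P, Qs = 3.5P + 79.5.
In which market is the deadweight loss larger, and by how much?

Market A: pre-tax P* = £22, Q* = 389; post-tax Q = 359; deadweight loss = £202.5.
Market B: pre-tax P* = £11, Q* = 118; post-tax Q = 92.8; deadweight loss = £170.1.
Difference: £202.5 vs £170.1 → market A is larger by £32.4.

Market A, by £32.4.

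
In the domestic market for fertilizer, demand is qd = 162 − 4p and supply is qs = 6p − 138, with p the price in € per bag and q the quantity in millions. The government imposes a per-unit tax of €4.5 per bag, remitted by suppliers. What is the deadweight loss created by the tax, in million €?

Without the tax, 162 − 4p = 6p − 138 gives 10p = 300, so p* = €30 and q* = 42.
With the tax collected from suppliers, supply shifts: qs = 6(p − 4.5) − 138.
Solving gives q = 31.2 with consumers paying €32.7 and suppliers receiving €28.2 (the €4.5 wedge).
Quantity falls by |ΔQ| = |42 − 31.2| = 10.8.
DWL = ½ · t · |ΔQ| = ½ · 4.5 · 10.8 = €24.3.

Deadweight loss = €24.3 million.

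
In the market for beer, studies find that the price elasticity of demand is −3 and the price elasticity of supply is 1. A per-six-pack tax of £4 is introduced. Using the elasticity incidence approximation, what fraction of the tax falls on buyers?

Incidence ratio: buyers' share ≈ εs / (εs + |εd|) = 1 / (1 + 3) = 0.25.
Supply is the less elastic side, so buyers bear the smaller share.

Buyers' share ≈ 0.25.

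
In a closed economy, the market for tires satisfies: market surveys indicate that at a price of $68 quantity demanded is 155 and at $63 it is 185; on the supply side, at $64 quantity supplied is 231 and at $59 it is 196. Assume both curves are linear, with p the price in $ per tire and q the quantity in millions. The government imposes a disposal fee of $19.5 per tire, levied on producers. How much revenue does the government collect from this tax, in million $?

Tax revenue = $2730 million.

Demand slope: (185 − 155)/(63 − 68) = -6, so qd = 563 − 6p.
Supply slope: (196 − 231)/(59 − 64) = 7, so qs = 7p − 217.
Before the tax: set 563 − 6p = 7p − 217 → p* = $60, q* = 203.
With the tax collected from producers, supply shifts: qs = 7(p − 19.5) − 217.
New equilibrium: buyers pay $70.5, producers receive $51, q = 140. (Wedge: pb − ps = 19.5.)
Revenue = t · Q = 19.5 · 140 = $2730.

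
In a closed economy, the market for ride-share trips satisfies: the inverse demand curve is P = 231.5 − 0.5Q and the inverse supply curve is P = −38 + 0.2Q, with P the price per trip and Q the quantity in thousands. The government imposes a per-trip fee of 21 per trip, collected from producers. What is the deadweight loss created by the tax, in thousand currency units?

Deadweight loss = 315 thousand.

Inverting to Q(P) form: Qd = 463 − 2P; Qs = 5P + 190.
Before the tax: set 463 − 2P = 5P + 190 → P* = 39, Q* = 385.
With the tax collected from producers, supply shifts: Qs = 5(P − 21) + 190.
Solving gives Q = 355 with buyers paying 54 and producers receiving 33 (the 21 wedge).
Quantity falls by |ΔQ| = |385 − 355| = 30.
DWL = ½ · t · |ΔQ| = ½ · 21 · 30 = 315.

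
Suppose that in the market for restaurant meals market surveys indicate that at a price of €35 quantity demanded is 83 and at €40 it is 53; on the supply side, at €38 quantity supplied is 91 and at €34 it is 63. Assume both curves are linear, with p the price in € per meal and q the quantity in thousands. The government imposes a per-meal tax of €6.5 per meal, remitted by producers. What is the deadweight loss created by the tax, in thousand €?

Deadweight loss = €68.25 thousand.

Demand slope: (53 − 83)/(40 − 35) = -6, so qd = 293 − 6p.
Supply slope: (63 − 91)/(34 − 38) = 7, so qs = 7p − 175.
Without the tax, 293 − 6p = 7p − 175 gives 13p = 468, so p* = €36 and q* = 77.
With the tax collected from producers, supply shifts: qs = 7(p − 6.5) − 175.
New equilibrium: consumers pay €39.5, producers receive €33, q = 56. (Wedge: pb − ps = 6.5.)
Quantity falls by |ΔQ| = |77 − 56| = 21.
DWL = ½ · t · |ΔQ| = ½ · 6.5 · 21 = €68.25.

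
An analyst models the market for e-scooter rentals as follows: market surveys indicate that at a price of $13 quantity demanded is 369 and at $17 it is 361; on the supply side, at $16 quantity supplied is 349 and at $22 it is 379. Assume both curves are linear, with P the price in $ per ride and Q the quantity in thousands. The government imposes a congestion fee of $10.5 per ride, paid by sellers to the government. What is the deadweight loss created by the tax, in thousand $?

Deadweight loss = $78.75 thousand.

Demand slope: (361 − 369)/(17 − 13) = -2, so Qd = 395 − 2P.
Supply slope: (379 − 349)/(22 − 16) = 5, so Qs = 5P + 269.
Without the tax, 395 − 2P = 5P + 269 gives 7P = 126, so P* = $18 and Q* = 359.
With the tax collected from sellers, supply shifts: Qs = 5(P − 10.5) + 269.
New equilibrium: consumers pay $25.5, sellers receive $15, Q = 344. (Wedge: Pb − Ps = 10.5.)
Quantity falls by |ΔQ| = |359 − 344| = 15.
DWL = ½ · t · |ΔQ| = ½ · 10.5 · 15 = $78.75.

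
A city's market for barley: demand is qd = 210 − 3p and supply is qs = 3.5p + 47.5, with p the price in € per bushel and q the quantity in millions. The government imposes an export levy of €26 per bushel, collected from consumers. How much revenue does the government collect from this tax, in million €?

Tax revenue = €2418 million.

Before the tax: set 210 − 3p = 3.5p + 47.5 → p* = €25, q* = 135.
With the tax collected from consumers, demand (in seller-price terms) shifts: qd = 210 − 3(p + 26).
Solving gives q = 93 with consumers paying €39 and suppliers receiving €13 (the €26 wedge).
Revenue = t · Q = 26 · 93 = €2418.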